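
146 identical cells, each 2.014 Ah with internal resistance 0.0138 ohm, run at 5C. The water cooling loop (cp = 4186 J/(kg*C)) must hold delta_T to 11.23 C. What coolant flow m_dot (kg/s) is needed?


Step 1: I = 5 * 2.014 = 10.07 A
Step 2: Q_cell = I^2 * R = 10.07^2 * 0.0138 = 1.3994 W
Step 3: Q_total = 146 * 1.3994 = 204.31 W
Step 4: m_dot = Q_total / (cp * dT) = 204.31 / (4186 * 11.23) = 0.004346 kg/s

0.004346 kg/s


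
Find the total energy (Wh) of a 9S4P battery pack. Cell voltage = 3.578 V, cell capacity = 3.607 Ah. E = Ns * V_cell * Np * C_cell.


E = Ns * Vcell * Np * Ccell = 9 * 3.578 * 4 * 3.607 = 464.6 Wh

464.6 Wh


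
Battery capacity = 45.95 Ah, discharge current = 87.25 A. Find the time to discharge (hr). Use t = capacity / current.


Runtime = 45.95 Ah / 87.25 A = 0.5266 hr

0.5266 hr


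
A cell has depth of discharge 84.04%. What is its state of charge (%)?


SOC = 100 - DOD = 100 - 84.04 = 15.96%

15.96%


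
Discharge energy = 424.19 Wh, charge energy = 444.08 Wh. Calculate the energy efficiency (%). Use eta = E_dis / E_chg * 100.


eta_e = E_dis / E_chg * 100 = 424.19 / 444.08 * 100 = 95.52%

95.52%


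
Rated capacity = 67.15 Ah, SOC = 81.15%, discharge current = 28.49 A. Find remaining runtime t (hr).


Step 1: remaining = SOC/100 * C_total = 81.15/100 * 67.15 = 54.492 Ah
Step 2: t = remaining / I = 54.492 / 28.49 = 1.913 hr

1.913 hr


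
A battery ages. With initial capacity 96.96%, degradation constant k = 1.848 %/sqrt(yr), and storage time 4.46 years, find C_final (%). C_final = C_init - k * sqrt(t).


sqrt(t) = sqrt(4.46) = 2.1119
C_final = 96.96 - 1.848 * 2.1119 = 93.06%

93.06%


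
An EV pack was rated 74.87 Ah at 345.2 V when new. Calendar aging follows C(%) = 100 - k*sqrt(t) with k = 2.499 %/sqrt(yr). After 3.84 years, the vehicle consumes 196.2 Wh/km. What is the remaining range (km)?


Step 1: capacity retention = 100 - 2.499 * sqrt(3.84) = 100 - 2.499 * 1.9596 = 95.103%
Step 2: C_now = 74.87 * 95.103/100 = 71.204 Ah
Step 3: E_pack = V * C_now = 345.2 * 71.204 = 24580 Wh
Step 4: range = E_pack / consumption = 24580 / 196.2 = 125.3 km

125.3 km


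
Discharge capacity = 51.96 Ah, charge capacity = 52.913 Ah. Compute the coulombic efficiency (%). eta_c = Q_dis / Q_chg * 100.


eta_c = Q_dis / Q_chg * 100 = 51.96 / 52.913 * 100 = 98.20%

98.20%


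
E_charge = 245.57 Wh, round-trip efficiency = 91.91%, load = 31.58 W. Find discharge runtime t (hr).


Step 1: E_discharge = eta/100 * E_charge = 91.91/100 * 245.57 = 225.7 Wh
Step 2: t = E_discharge / P = 225.7 / 31.58 = 7.147 hr

7.147 hr


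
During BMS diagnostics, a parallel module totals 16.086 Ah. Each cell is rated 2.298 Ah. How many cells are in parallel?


n = C_total / C_cell = 16.086 / 2.298 = 7

7


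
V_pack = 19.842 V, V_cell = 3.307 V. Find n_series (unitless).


Rearranging: n = V_pack / V_cell = 19.842 / 3.307 = 6 cells

6


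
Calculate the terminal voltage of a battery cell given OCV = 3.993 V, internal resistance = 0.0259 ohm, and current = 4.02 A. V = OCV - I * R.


IR drop = 4.02 * 0.0259 = 0.10412 V
V = 3.993 - 0.10412 = 3.889 V

3.889 V


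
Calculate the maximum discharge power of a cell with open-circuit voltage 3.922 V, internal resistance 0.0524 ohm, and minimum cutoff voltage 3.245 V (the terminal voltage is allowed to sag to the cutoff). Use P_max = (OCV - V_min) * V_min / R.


dV = OCV - V_min = 0.677 V (so I_max = dV / R)
P_max = dV * V_min / R = 0.677 * 3.245 / 0.0524 = 41.92 W

41.92 W


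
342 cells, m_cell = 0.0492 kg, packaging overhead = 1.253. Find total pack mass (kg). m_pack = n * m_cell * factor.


Cell mass sum = 342 * 0.0492 = 16.826 kg
With overhead 1.253: m_pack = 16.826 * 1.253 = 21.08 kg

21.08 kg


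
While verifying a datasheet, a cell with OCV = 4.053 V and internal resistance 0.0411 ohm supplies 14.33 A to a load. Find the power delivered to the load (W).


Step 1: V_terminal = OCV - I*R = 4.053 - 14.33 * 0.0411 = 3.464 V
Step 2: P_out = V_terminal * I = 3.464 * 14.33 = 49.64 W

49.64 W


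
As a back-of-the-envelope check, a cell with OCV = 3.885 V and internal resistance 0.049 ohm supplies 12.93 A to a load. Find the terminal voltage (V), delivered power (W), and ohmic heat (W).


Step 1: V_terminal = OCV - I*R = 3.885 - 12.93 * 0.049 = 3.2514 V
Step 2: P_out = V_terminal * I = 3.2514 * 12.93 = 42.04 W
Step 3: Q = I^2 * R = 12.93^2 * 0.049 = 8.192 W

V=3.2514 V, P=42.04 W, Q=8.192 W


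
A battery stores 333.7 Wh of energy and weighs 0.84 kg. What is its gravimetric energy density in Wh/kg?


ED = E / m = 333.7 / 0.84 = 397.3 Wh/kg

397.3 Wh/kg


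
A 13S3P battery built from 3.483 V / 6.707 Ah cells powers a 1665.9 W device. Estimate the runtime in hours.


Step 1: E_pack = Ns * V_cell * Np * C_cell = 13 * 3.483 * 3 * 6.707 = 911.06 Wh
Step 2: t = E_pack / P = 911.06 / 1665.9 = 0.5469 hr

0.5469 hr


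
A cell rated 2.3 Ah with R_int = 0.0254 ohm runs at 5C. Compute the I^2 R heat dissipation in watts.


Step 1: I = C_rate * capacity = 5 * 2.3 = 11.5 A
Step 2: Q = I^2 * R = 11.5^2 * 0.0254 = 132.25 * 0.0254 = 3.359 W

3.359 W


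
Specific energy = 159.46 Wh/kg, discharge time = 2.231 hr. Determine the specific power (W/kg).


P_specific = E / t = 159.46 / 2.231 = 71.47 W/kg

71.47 W/kg


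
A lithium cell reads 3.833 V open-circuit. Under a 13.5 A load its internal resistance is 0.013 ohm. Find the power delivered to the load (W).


Step 1: V_terminal = OCV - I*R = 3.833 - 13.5 * 0.013 = 3.6575 V
Step 2: P_out = V_terminal * I = 3.6575 * 13.5 = 49.38 W

49.38 W


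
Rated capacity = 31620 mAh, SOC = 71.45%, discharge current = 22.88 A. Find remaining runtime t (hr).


Convert: C_total = 31620 mAh = 31.62 Ah
Step 1: remaining = SOC/100 * C_total = 71.45/100 * 31.62 = 22.592 Ah
Step 2: t = remaining / I = 22.592 / 22.88 = 0.9874 hr

0.9874 hr


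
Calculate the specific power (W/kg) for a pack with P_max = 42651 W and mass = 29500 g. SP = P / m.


Convert: m = 29500 g = 29.5 kg
SP = P / m = 42651 / 29.5 = 1446 W/kg

1446 W/kg


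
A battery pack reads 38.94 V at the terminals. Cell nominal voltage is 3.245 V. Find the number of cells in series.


Rearranging: n = V_pack / V_cell = 38.94 / 3.245 = 12 cells

12


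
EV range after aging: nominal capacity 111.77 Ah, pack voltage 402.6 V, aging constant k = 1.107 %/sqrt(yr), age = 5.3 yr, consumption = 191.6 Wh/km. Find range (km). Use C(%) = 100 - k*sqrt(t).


Step 1: capacity retention = 100 - 1.107 * sqrt(5.3) = 100 - 1.107 * 2.3022 = 97.451%
Step 2: C_now = 111.77 * 97.451/100 = 108.92 Ah
Step 3: E_pack = V * C_now = 402.6 * 108.92 = 43851 Wh
Step 4: range = E_pack / consumption = 43851 / 191.6 = 228.9 km

228.9 km


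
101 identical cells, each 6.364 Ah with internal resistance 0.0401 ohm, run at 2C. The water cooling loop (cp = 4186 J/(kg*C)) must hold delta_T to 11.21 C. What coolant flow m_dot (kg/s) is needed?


Step 1: I = 2 * 6.364 = 12.728 A
Step 2: Q_cell = I^2 * R = 12.728^2 * 0.0401 = 6.4963 W
Step 3: Q_total = 101 * 6.4963 = 656.13 W
Step 4: m_dot = Q_total / (cp * dT) = 656.13 / (4186 * 11.21) = 0.01398 kg/s

0.01398 kg/s


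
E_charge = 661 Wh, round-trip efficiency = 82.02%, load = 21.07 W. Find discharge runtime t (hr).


Step 1: E_discharge = eta/100 * E_charge = 82.02/100 * 661 = 542.15 Wh
Step 2: t = E_discharge / P = 542.15 / 21.07 = 25.73 hr

25.73 hr


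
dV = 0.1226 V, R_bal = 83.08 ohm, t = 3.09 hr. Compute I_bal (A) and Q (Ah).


First, Ohm's law: I_bal = 0.1226 V / 83.08 ohm = 0.0014757 A
Then Q = I * t = 0.0014757 A * 3.09 hr = 0.004560 Ah

I=0.0014757 A, Q=0.004560 Ah


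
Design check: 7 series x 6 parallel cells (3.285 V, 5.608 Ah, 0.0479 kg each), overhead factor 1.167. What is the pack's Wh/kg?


Step 1: V_pack = 7 * 3.285 = 22.995 V
Step 2: C_pack = 6 * 5.608 = 33.648 Ah
Step 3: E_pack = V_pack * C_pack = 22.995 * 33.648 = 773.74 Wh
Step 4: m_pack = 7 * 6 * 0.0479 * 1.167 = 2.3478 kg
Step 5: ED = E_pack / m_pack = 773.74 / 2.3478 = 329.6 Wh/kg

329.6 Wh/kg


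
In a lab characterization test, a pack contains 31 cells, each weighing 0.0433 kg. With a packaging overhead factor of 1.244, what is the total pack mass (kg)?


m_pack = n * m_cell * overhead = 31 * 0.0433 * 1.244 = 1.670 kg

1.670 kg


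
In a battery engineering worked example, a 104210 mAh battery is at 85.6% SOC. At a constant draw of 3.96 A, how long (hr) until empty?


Convert: C_total = 104210 mAh = 104.21 Ah
Step 1: remaining = SOC/100 * C_total = 85.6/100 * 104.21 = 89.204 Ah
Step 2: t = remaining / I = 89.204 / 3.96 = 22.53 hr

22.53 hr


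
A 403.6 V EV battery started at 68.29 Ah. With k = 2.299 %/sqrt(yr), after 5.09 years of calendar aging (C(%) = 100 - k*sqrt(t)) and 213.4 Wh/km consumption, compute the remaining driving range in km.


Step 1: capacity retention = 100 - 2.299 * sqrt(5.09) = 100 - 2.299 * 2.2561 = 94.813%
Step 2: C_now = 68.29 * 94.813/100 = 64.748 Ah
Step 3: E_pack = V * C_now = 403.6 * 64.748 = 26132 Wh
Step 4: range = E_pack / consumption = 26132 / 213.4 = 122.5 km

122.5 km


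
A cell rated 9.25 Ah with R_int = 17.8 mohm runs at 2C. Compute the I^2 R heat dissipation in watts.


Convert: R = 17.8 mohm = 0.0178 ohm
Step 1: I = C_rate * capacity = 2 * 9.25 = 18.5 A
Step 2: Q = I^2 * R = 18.5^2 * 0.0178 = 342.25 * 0.0178 = 6.092 W

6.092 W


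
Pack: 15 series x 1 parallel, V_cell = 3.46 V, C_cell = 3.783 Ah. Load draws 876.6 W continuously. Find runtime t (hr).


Step 1: E_pack = Ns * V_cell * Np * C_cell = 15 * 3.46 * 1 * 3.783 = 196.34 Wh
Step 2: t = E_pack / P = 196.34 / 876.6 = 0.2240 hr

0.2240 hr


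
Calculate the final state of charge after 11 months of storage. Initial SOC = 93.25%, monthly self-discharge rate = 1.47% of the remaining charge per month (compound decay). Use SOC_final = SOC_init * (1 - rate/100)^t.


decay = (1 - 1.47/100)^11 = 0.84968
SOC_final = 93.25 * 0.84968 = 79.23%

79.23%


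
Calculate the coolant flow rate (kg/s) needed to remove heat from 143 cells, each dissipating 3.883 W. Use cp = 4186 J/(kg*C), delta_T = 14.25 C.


Step 1: Total heat Q = 143 * 3.883 W = 555.27 W
Step 2: denom = cp * dT = 4186 * 14.25 = 59651
Step 3: m_dot = 555.27 / 59651 = 0.009309 kg/s

0.009309 kg/s


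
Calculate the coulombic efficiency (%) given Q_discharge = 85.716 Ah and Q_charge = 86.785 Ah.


eta_c = Q_dis / Q_chg * 100 = 85.716 / 86.785 * 100 = 98.77%

98.77%


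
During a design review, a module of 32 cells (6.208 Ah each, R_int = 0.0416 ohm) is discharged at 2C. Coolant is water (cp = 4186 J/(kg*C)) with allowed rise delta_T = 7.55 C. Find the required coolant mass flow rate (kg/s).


Step 1: I = 2 * 6.208 = 12.416 A
Step 2: Q_cell = I^2 * R = 12.416^2 * 0.0416 = 6.4129 W
Step 3: Q_total = 32 * 6.4129 = 205.21 W
Step 4: m_dot = Q_total / (cp * dT) = 205.21 / (4186 * 7.55) = 0.006493 kg/s

0.006493 kg/s


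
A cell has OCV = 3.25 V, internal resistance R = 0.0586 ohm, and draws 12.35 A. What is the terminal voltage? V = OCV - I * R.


IR drop = 12.35 * 0.0586 = 0.72371 V
V = 3.25 - 0.72371 = 2.526 V

2.526 V


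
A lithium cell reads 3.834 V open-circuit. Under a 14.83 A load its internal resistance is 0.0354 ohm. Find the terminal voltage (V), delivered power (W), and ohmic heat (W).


Step 1: V_terminal = OCV - I*R = 3.834 - 14.83 * 0.0354 = 3.309 V
Step 2: P_out = V_terminal * I = 3.309 * 14.83 = 49.07 W
Step 3: Q = I^2 * R = 14.83^2 * 0.0354 = 7.785 W

V=3.309 V, P=49.07 W, Q=7.785 W


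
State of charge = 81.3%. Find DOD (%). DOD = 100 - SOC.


Complement of SOC: DOD = 100% - 81.3% = 18.7%

18.7%


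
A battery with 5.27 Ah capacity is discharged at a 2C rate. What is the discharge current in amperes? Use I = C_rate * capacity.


I = C_rate * capacity = 2 * 5.27 = 10.54 A

10.54 A


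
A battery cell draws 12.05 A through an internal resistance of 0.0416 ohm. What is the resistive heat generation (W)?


Q = I^2 * R = 12.05^2 * 0.0416 = 6.040 W

6.040 W


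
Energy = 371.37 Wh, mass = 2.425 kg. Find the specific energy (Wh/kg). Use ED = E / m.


ED = E / m = 371.37 / 2.425 = 153.1 Wh/kg

153.1 Wh/kg


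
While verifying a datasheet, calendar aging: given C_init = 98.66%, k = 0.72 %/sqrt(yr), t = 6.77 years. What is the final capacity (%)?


sqrt(t) = sqrt(6.77) = 2.6019
C_final = 98.66 - 0.72 * 2.6019 = 96.79%

96.79%


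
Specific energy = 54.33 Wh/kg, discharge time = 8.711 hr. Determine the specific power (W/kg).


P_specific = E / t = 54.33 / 8.711 = 6.237 W/kg

6.237 W/kg


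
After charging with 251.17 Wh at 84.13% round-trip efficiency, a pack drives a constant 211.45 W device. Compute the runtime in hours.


Step 1: E_discharge = eta/100 * E_charge = 84.13/100 * 251.17 = 211.31 Wh
Step 2: t = E_discharge / P = 211.31 / 211.45 = 0.9993 hr

0.9993 hr


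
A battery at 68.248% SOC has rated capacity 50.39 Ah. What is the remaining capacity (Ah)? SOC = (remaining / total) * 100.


remaining = SOC / 100 * total = 68.248 / 100 * 50.39 = 34.39 Ah

34.39 Ah


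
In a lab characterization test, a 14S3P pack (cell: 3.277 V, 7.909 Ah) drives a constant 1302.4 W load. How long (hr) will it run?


Step 1: E_pack = Ns * V_cell * Np * C_cell = 14 * 3.277 * 3 * 7.909 = 1088.5 Wh
Step 2: t = E_pack / P = 1088.5 / 1302.4 = 0.8358 hr

0.8358 hr


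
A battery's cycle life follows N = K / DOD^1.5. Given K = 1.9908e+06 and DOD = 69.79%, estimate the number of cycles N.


DOD^1.5 = 583.03
N = K / DOD^1.5 = 1.9908e+06 / 583.03 = 3415

3415 cycles


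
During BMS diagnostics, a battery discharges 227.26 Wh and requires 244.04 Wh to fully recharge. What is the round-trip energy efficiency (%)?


Round-trip efficiency = 227.26/244.04 * 100% = 93.12%

93.12%


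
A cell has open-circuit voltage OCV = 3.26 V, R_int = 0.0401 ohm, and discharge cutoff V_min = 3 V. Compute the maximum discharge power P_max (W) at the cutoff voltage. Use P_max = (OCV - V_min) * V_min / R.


dV = OCV - V_min = 0.26 V (so I_max = dV / R)
P_max = dV * V_min / R = 0.26 * 3 / 0.0401 = 19.45 W

19.45 W


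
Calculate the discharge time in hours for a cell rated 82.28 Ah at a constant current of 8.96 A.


Runtime = 82.28 Ah / 8.96 A = 9.183 hr

9.183 hr


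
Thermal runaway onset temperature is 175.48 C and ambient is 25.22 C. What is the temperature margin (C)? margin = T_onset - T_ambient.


margin = T_onset - T_ambient = 175.48 - 25.22 = 150.26 C

150.26 C


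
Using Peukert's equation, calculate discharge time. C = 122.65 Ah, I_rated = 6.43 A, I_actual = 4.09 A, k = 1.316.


t_rated = C / I_rated = 122.65 / 6.43 = 19.075 hr
(I_rated/I)^k = (1.5721)^1.316 = 1.8137
t = t_rated * (I_rated/I)^k = 19.075 * 1.8137 = 34.60 hr

34.60 hr


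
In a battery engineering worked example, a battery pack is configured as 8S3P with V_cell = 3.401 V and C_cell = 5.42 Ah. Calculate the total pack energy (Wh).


V_pack = 8 * 3.401 = 27.208 V
C_pack = 3 * 5.42 = 16.26 Ah
E = V_pack * C_pack = 27.208 * 16.26 = 442.4 Wh

442.4 Wh


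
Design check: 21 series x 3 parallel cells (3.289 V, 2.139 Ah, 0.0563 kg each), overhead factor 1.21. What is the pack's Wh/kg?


Step 1: V_pack = 21 * 3.289 = 69.069 V
Step 2: C_pack = 3 * 2.139 = 6.417 Ah
Step 3: E_pack = V_pack * C_pack = 69.069 * 6.417 = 443.22 Wh
Step 4: m_pack = 21 * 3 * 0.0563 * 1.21 = 4.2917 kg
Step 5: ED = E_pack / m_pack = 443.22 / 4.2917 = 103.3 Wh/kg

103.3 Wh/kg


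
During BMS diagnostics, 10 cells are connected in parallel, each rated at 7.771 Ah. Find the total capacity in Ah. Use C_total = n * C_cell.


Parallel capacities add: 10 * 7.771 Ah = 77.71 Ah

77.71 Ah


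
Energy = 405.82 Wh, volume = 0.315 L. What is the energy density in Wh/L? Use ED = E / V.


ED = E / V = 405.82 / 0.315 = 1288 Wh/L

1288 Wh/L


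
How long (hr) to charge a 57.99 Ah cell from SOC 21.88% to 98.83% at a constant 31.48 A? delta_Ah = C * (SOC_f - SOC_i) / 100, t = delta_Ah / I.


delta_Ah = 57.99 * (98.83 - 21.88) / 100 = 44.623 Ah
t = delta_Ah / I = 44.623 / 31.48 = 1.418 hr

1.418 hr


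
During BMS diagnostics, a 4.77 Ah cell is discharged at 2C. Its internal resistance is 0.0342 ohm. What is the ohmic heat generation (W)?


Step 1: I = C_rate * capacity = 2 * 4.77 = 9.54 A
Step 2: Q = I^2 * R = 9.54^2 * 0.0342 = 91.012 * 0.0342 = 3.113 W

3.113 W


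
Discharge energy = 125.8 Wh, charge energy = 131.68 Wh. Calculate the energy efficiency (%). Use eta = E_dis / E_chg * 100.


Round-trip efficiency = 125.8/131.68 * 100% = 95.53%

95.53%


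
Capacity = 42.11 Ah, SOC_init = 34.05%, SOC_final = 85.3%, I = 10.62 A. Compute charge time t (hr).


delta_Ah = 42.11 * (85.3 - 34.05) / 100 = 21.581 Ah
t = delta_Ah / I = 21.581 / 10.62 = 2.032 hr

2.032 hr


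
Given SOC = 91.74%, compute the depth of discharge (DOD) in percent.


Complement of SOC: DOD = 100% - 91.74% = 8.26%

8.26%


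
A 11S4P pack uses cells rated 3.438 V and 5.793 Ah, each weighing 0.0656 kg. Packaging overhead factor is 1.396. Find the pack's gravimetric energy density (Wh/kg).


Step 1: V_pack = 11 * 3.438 = 37.818 V
Step 2: C_pack = 4 * 5.793 = 23.172 Ah
Step 3: E_pack = V_pack * C_pack = 37.818 * 23.172 = 876.32 Wh
Step 4: m_pack = 11 * 4 * 0.0656 * 1.396 = 4.0294 kg
Step 5: ED = E_pack / m_pack = 876.32 / 4.0294 = 217.5 Wh/kg

217.5 Wh/kg


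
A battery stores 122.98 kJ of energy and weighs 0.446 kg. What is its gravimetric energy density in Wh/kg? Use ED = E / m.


Convert: E = 122.98 kJ = 34.161 Wh
ED = E / m = 34.161 / 0.446 = 76.59 Wh/kg

76.59 Wh/kg


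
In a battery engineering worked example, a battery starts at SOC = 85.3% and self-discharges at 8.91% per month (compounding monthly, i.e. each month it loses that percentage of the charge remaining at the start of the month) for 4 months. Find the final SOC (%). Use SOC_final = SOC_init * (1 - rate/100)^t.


Monthly retention factor = 1 - 8.91/100 = 0.9109
Over 4 months: factor^4 = 0.68847
SOC_final = 85.3 * 0.68847 = 58.73%

58.73%


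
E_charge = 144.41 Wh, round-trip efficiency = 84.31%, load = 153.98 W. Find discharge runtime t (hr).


Step 1: E_discharge = eta/100 * E_charge = 84.31/100 * 144.41 = 121.75 Wh
Step 2: t = E_discharge / P = 121.75 / 153.98 = 0.7907 hr

0.7907 hr


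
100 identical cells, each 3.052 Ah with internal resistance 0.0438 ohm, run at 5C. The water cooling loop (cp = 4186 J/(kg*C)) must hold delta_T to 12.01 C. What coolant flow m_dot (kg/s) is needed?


Step 1: I = 5 * 3.052 = 15.26 A
Step 2: Q_cell = I^2 * R = 15.26^2 * 0.0438 = 10.2 W
Step 3: Q_total = 100 * 10.2 = 1020 W
Step 4: m_dot = Q_total / (cp * dT) = 1020 / (4186 * 12.01) = 0.02029 kg/s

0.02029 kg/s


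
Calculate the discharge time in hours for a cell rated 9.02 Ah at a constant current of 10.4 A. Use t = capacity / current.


t = capacity / current = 9.02 / 10.4 = 0.8673 hr

0.8673 hr


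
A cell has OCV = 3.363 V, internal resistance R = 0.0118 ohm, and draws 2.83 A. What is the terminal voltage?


IR drop = 2.83 * 0.0118 = 0.033394 V
V = 3.363 - 0.033394 = 3.330 V

3.330 V


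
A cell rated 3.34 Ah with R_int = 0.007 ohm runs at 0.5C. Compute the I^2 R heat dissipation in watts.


Step 1: I = C_rate * capacity = 0.5 * 3.34 = 1.67 A
Step 2: Q = I^2 * R = 1.67^2 * 0.007 = 2.7889 * 0.007 = 0.01952 W

0.01952 W


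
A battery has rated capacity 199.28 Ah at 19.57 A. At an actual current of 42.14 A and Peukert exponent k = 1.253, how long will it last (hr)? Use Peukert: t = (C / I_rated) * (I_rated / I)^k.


t_rated = C / I_rated = 199.28 / 19.57 = 10.183 hr
(I_rated/I)^k = (0.4644)^1.253 = 0.38249
t = t_rated * (I_rated/I)^k = 10.183 * 0.38249 = 3.895 hr

3.895 hr


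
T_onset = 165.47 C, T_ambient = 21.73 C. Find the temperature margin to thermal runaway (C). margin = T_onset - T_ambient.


margin = T_onset - T_ambient = 165.47 - 21.73 = 143.74 C

143.74 C


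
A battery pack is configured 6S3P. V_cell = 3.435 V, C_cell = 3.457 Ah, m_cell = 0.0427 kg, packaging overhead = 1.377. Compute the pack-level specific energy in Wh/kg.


Step 1: V_pack = 6 * 3.435 = 20.61 V
Step 2: C_pack = 3 * 3.457 = 10.371 Ah
Step 3: E_pack = V_pack * C_pack = 20.61 * 10.371 = 213.75 Wh
Step 4: m_pack = 6 * 3 * 0.0427 * 1.377 = 1.0584 kg
Step 5: ED = E_pack / m_pack = 213.75 / 1.0584 = 202.0 Wh/kg

202.0 Wh/kg


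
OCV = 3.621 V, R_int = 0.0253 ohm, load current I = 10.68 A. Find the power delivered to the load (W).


Step 1: V_terminal = OCV - I*R = 3.621 - 10.68 * 0.0253 = 3.3508 V
Step 2: P_out = V_terminal * I = 3.3508 * 10.68 = 35.79 W

35.79 W


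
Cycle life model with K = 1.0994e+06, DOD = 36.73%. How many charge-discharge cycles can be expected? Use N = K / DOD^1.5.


DOD^1.5 = 222.6
N = K / DOD^1.5 = 1.0994e+06 / 222.6 = 4939

4939 cycles


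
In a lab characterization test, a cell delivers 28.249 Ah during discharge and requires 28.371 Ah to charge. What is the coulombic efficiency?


Coulombic efficiency = 28.249/28.371 * 100% = 99.57%

99.57%


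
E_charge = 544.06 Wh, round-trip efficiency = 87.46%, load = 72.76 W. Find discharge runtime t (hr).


Step 1: E_discharge = eta/100 * E_charge = 87.46/100 * 544.06 = 475.83 Wh
Step 2: t = E_discharge / P = 475.83 / 72.76 = 6.540 hr

6.540 hr


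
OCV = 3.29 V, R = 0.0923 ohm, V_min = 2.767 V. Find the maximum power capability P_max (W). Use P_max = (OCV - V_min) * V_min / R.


P_max = (OCV - V_min) * V_min / R = (3.29 - 2.767) * 2.767 / 0.0923 = 0.523 * 2.767 / 0.0923 = 15.68 W

15.68 W


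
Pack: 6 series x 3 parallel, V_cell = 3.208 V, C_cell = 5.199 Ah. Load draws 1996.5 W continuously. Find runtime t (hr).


Step 1: E_pack = Ns * V_cell * Np * C_cell = 6 * 3.208 * 3 * 5.199 = 300.21 Wh
Step 2: t = E_pack / P = 300.21 / 1996.5 = 0.1504 hr

0.1504 hr


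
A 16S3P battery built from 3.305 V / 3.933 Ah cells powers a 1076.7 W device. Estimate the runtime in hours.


Step 1: E_pack = Ns * V_cell * Np * C_cell = 16 * 3.305 * 3 * 3.933 = 623.93 Wh
Step 2: t = E_pack / P = 623.93 / 1076.7 = 0.5795 hr

0.5795 hr


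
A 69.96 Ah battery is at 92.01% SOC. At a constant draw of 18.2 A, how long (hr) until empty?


Step 1: remaining = SOC/100 * C_total = 92.01/100 * 69.96 = 64.37 Ah
Step 2: t = remaining / I = 64.37 / 18.2 = 3.537 hr

3.537 hr


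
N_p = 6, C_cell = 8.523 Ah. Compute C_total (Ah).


Parallel capacities add: 6 * 8.523 Ah = 51.138 Ah

51.138 Ah


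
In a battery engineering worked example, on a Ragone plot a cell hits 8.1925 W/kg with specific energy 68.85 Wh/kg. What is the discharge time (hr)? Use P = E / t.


t = E / P = 68.85 / 8.1925 = 8.404 hr

8.404 hr


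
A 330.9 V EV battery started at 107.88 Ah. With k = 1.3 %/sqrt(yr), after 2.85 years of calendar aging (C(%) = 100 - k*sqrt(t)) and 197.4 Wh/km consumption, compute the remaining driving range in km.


Step 1: capacity retention = 100 - 1.3 * sqrt(2.85) = 100 - 1.3 * 1.6882 = 97.805%
Step 2: C_now = 107.88 * 97.805/100 = 105.51 Ah
Step 3: E_pack = V * C_now = 330.9 * 105.51 = 34913 Wh
Step 4: range = E_pack / consumption = 34913 / 197.4 = 176.9 km

176.9 km


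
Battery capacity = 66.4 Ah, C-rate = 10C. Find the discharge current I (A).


At 10C: I = 10 * 66.4 Ah = 664 A

664 A


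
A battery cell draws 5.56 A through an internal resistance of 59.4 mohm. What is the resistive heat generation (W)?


Convert: R = 59.4 mohm = 0.0594 ohm
I^2 = 30.914
Q = 30.914 * 0.0594 = 1.836 W

1.836 W


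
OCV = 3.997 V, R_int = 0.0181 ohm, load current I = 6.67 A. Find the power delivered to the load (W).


Step 1: V_terminal = OCV - I*R = 3.997 - 6.67 * 0.0181 = 3.8763 V
Step 2: P_out = V_terminal * I = 3.8763 * 6.67 = 25.85 W

25.85 W


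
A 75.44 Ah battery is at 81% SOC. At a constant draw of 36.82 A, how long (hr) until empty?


Step 1: remaining = SOC/100 * C_total = 81/100 * 75.44 = 61.106 Ah
Step 2: t = remaining / I = 61.106 / 36.82 = 1.660 hr

1.660 hr


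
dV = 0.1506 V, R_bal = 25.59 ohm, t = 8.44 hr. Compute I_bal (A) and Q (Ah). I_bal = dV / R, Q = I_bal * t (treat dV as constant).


First, Ohm's law: I_bal = 0.1506 V / 25.59 ohm = 0.0058851 A
Then Q = I * t = 0.0058851 A * 8.44 hr = 0.04967 Ah

I=0.0058851 A, Q=0.04967 Ah


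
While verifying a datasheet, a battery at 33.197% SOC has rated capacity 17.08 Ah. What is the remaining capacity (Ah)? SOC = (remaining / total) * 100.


remaining = SOC / 100 * total = 33.197 / 100 * 17.08 = 5.670 Ah

5.670 Ah


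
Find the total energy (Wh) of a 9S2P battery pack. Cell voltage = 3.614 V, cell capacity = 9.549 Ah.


V_pack = 9 * 3.614 = 32.526 V
C_pack = 2 * 9.549 = 19.098 Ah
E = V_pack * C_pack = 32.526 * 19.098 = 621.2 Wh

621.2 Wh


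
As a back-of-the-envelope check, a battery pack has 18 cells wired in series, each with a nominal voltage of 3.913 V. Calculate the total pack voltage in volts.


V_pack = n * V_cell = 18 * 3.913 = 70.434 V

70.434 V


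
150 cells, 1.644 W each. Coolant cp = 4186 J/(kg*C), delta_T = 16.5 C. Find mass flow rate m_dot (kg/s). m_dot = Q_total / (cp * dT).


Q_total = 150 * 1.644 = 246.6 W
m_dot = Q_total / (cp * dT) = 246.6 / (4186 * 16.5) = 0.003570 kg/s

0.003570 kg/s


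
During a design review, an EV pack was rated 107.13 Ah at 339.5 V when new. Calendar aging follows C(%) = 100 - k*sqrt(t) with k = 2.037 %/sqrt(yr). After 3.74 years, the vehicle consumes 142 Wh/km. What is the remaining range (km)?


Step 1: capacity retention = 100 - 2.037 * sqrt(3.74) = 100 - 2.037 * 1.9339 = 96.061%
Step 2: C_now = 107.13 * 96.061/100 = 102.91 Ah
Step 3: E_pack = V * C_now = 339.5 * 102.91 = 34938 Wh
Step 4: range = E_pack / consumption = 34938 / 142 = 246.0 km

246.0 km


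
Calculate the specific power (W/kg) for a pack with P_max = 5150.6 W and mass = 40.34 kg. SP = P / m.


Specific power = 5150.6 W / 40.34 kg = 127.7 W/kg

127.7 W/kg


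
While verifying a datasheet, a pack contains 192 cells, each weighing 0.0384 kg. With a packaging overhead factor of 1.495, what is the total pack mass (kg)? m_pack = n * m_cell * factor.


Cell mass sum = 192 * 0.0384 = 7.3728 kg
With overhead 1.495: m_pack = 7.3728 * 1.495 = 11.02 kg

11.02 kg


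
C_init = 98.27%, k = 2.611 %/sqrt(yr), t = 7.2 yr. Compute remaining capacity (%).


sqrt(t) = sqrt(7.2) = 2.6833
C_final = 98.27 - 2.611 * 2.6833 = 91.26%

91.26%


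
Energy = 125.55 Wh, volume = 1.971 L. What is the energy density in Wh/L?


Volumetric ED = 125.55 Wh / 1.971 L = 63.70 Wh/L

63.70 Wh/L


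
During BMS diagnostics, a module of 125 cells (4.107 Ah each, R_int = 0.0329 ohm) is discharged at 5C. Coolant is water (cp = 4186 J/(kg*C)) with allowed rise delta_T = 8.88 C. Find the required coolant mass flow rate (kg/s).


Step 1: I = 5 * 4.107 = 20.535 A
Step 2: Q_cell = I^2 * R = 20.535^2 * 0.0329 = 13.873 W
Step 3: Q_total = 125 * 13.873 = 1734.1 W
Step 4: m_dot = Q_total / (cp * dT) = 1734.1 / (4186 * 8.88) = 0.04665 kg/s

0.04665 kg/s


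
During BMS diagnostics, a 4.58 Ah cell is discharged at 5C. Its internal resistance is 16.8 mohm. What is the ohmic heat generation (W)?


Convert: R = 16.8 mohm = 0.0168 ohm
Step 1: I = C_rate * capacity = 5 * 4.58 = 22.9 A
Step 2: Q = I^2 * R = 22.9^2 * 0.0168 = 524.41 * 0.0168 = 8.810 W

8.810 W


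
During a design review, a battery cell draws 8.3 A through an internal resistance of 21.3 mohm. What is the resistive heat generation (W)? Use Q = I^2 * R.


Convert: R = 21.3 mohm = 0.0213 ohm
I^2 = 68.89
Q = 68.89 * 0.0213 = 1.467 W

1.467 W


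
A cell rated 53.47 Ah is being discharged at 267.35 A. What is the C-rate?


C_rate = I / capacity = 267.35 / 53.47 = 5C

5C


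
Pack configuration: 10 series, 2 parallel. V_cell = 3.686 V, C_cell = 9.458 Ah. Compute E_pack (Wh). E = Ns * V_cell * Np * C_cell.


V_pack = 10 * 3.686 = 36.86 V
C_pack = 2 * 9.458 = 18.916 Ah
E = V_pack * C_pack = 36.86 * 18.916 = 697.2 Wh

697.2 Wh


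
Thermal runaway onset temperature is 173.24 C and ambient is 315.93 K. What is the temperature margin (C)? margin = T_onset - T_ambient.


Convert: T_ambient = 315.93 K = 42.78 C
margin = 173.24 - 42.78 = 130.46 C

130.46 C


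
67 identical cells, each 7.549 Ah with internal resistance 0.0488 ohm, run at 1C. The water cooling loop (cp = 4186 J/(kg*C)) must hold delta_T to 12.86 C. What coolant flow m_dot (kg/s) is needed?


Step 1: I = 1 * 7.549 = 7.549 A
Step 2: Q_cell = I^2 * R = 7.549^2 * 0.0488 = 2.781 W
Step 3: Q_total = 67 * 2.781 = 186.33 W
Step 4: m_dot = Q_total / (cp * dT) = 186.33 / (4186 * 12.86) = 0.003461 kg/s

0.003461 kg/s


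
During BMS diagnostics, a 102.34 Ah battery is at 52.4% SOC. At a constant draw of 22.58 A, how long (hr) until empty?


Step 1: remaining = SOC/100 * C_total = 52.4/100 * 102.34 = 53.626 Ah
Step 2: t = remaining / I = 53.626 / 22.58 = 2.375 hr

2.375 hr


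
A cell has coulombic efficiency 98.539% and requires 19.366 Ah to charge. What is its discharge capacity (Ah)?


Q_dis = eta/100 * Q_chg = 98.539/100 * 19.366 = 19.08 Ah

19.08 Ah


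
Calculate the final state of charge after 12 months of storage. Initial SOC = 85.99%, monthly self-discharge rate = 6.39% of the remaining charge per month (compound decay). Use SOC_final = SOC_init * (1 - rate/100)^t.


Monthly retention factor = 1 - 6.39/100 = 0.9361
Over 12 months: factor^12 = 0.45276
SOC_final = 85.99 * 0.45276 = 38.93%

38.93%


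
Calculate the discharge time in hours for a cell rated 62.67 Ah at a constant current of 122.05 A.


Runtime = 62.67 Ah / 122.05 A = 0.5135 hr

0.5135 hr


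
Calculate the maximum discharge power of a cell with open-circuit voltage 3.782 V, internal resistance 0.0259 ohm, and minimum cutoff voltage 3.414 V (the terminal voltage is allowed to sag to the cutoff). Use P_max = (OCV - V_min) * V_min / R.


P_max = (OCV - V_min) * V_min / R = (3.782 - 3.414) * 3.414 / 0.0259 = 0.368 * 3.414 / 0.0259 = 48.51 W

48.51 W


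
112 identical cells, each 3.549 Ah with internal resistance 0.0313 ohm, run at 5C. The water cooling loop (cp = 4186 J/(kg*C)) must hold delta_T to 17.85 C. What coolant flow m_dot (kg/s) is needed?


Step 1: I = 5 * 3.549 = 17.745 A
Step 2: Q_cell = I^2 * R = 17.745^2 * 0.0313 = 9.8559 W
Step 3: Q_total = 112 * 9.8559 = 1103.9 W
Step 4: m_dot = Q_total / (cp * dT) = 1103.9 / (4186 * 17.85) = 0.01477 kg/s

0.01477 kg/s


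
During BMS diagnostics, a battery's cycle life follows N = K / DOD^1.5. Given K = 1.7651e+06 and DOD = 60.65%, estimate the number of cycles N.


DOD^1.5 = 472.33
N = K / DOD^1.5 = 1.7651e+06 / 472.33 = 3737

3737 cycles


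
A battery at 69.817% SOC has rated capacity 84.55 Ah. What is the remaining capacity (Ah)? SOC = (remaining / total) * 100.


remaining = SOC / 100 * total = 69.817 / 100 * 84.55 = 59.03 Ah

59.03 Ah


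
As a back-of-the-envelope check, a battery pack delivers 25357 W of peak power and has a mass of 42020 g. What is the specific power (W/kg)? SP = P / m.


Convert: m = 42020 g = 42.02 kg
Specific power = 25357 W / 42.02 kg = 603.5 W/kg

603.5 W/kg


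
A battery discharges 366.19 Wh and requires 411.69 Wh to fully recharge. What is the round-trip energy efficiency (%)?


Round-trip efficiency = 366.19/411.69 * 100% = 88.95%

88.95%


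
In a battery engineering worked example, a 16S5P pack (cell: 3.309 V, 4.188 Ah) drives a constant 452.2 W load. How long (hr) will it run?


Step 1: E_pack = Ns * V_cell * Np * C_cell = 16 * 3.309 * 5 * 4.188 = 1108.6 Wh
Step 2: t = E_pack / P = 1108.6 / 452.2 = 2.452 hr

2.452 hr


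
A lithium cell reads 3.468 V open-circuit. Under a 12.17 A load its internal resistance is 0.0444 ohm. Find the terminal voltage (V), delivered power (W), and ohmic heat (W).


Step 1: V_terminal = OCV - I*R = 3.468 - 12.17 * 0.0444 = 2.9277 V
Step 2: P_out = V_terminal * I = 2.9277 * 12.17 = 35.63 W
Step 3: Q = I^2 * R = 12.17^2 * 0.0444 = 6.576 W

V=2.9277 V, P=35.63 W, Q=6.576 W


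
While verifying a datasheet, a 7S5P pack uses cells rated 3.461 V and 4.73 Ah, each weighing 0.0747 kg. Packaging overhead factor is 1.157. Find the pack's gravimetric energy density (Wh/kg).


Step 1: V_pack = 7 * 3.461 = 24.227 V
Step 2: C_pack = 5 * 4.73 = 23.65 Ah
Step 3: E_pack = V_pack * C_pack = 24.227 * 23.65 = 572.97 Wh
Step 4: m_pack = 7 * 5 * 0.0747 * 1.157 = 3.025 kg
Step 5: ED = E_pack / m_pack = 572.97 / 3.025 = 189.4 Wh/kg

189.4 Wh/kg


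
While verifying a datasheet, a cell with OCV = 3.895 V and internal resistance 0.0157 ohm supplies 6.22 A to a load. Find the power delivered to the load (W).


Step 1: V_terminal = OCV - I*R = 3.895 - 6.22 * 0.0157 = 3.7973 V
Step 2: P_out = V_terminal * I = 3.7973 * 6.22 = 23.62 W

23.62 W


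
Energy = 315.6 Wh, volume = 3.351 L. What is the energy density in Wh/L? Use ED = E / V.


ED = E / V = 315.6 / 3.351 = 94.18 Wh/L

94.18 Wh/L


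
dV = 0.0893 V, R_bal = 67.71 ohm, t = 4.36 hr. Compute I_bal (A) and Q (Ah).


First, Ohm's law: I_bal = 0.0893 V / 67.71 ohm = 0.0013189 A
Then Q = I * t = 0.0013189 A * 4.36 hr = 0.005750 Ah

I=0.0013189 A, Q=0.005750 Ah


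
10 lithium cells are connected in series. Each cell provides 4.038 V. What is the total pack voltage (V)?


With 10 cells in series at 4.038 V each, V_pack = 40.38 V

40.38 V


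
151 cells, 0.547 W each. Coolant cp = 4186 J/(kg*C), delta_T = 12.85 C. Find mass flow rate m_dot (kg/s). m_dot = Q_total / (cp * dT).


Step 1: Total heat Q = 151 * 0.547 W = 82.597 W
Step 2: denom = cp * dT = 4186 * 12.85 = 53790
Step 3: m_dot = 82.597 / 53790 = 0.001536 kg/s

0.001536 kg/s


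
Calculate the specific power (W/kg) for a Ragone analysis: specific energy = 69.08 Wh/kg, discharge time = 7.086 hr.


P_specific = E / t = 69.08 / 7.086 = 9.749 W/kg

9.749 W/kg


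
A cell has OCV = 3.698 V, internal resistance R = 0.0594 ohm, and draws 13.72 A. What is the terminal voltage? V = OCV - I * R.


V = OCV - I*R = 3.698 - 13.72 * 0.0594 = 2.883 V

2.883 V


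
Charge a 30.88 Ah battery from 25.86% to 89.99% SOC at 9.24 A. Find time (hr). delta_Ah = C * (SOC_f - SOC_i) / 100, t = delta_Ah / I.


delta_Ah = 30.88 * (89.99 - 25.86) / 100 = 19.803 Ah
t = delta_Ah / I = 19.803 / 9.24 = 2.143 hr

2.143 hr


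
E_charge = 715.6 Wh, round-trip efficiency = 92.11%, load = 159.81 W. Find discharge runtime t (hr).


Step 1: E_discharge = eta/100 * E_charge = 92.11/100 * 715.6 = 659.14 Wh
Step 2: t = E_discharge / P = 659.14 / 159.81 = 4.125 hr

4.125 hr


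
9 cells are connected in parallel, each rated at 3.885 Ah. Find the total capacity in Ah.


C_total = 9 * 3.885 = 34.965 Ah

34.965 Ah


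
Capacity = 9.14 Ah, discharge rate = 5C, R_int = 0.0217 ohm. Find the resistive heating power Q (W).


Step 1: I = C_rate * capacity = 5 * 9.14 = 45.7 A
Step 2: Q = I^2 * R = 45.7^2 * 0.0217 = 2088.5 * 0.0217 = 45.32 W

45.32 W


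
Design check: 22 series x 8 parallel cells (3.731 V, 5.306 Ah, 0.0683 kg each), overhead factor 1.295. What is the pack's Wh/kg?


Step 1: V_pack = 22 * 3.731 = 82.082 V
Step 2: C_pack = 8 * 5.306 = 42.448 Ah
Step 3: E_pack = V_pack * C_pack = 82.082 * 42.448 = 3484.2 Wh
Step 4: m_pack = 22 * 8 * 0.0683 * 1.295 = 15.567 kg
Step 5: ED = E_pack / m_pack = 3484.2 / 15.567 = 223.8 Wh/kg

223.8 Wh/kg


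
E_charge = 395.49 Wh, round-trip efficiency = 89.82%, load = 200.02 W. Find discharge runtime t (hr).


Step 1: E_discharge = eta/100 * E_charge = 89.82/100 * 395.49 = 355.23 Wh
Step 2: t = E_discharge / P = 355.23 / 200.02 = 1.776 hr

1.776 hr


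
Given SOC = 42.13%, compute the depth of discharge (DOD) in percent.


Complement of SOC: DOD = 100% - 42.13% = 57.87%

57.87%


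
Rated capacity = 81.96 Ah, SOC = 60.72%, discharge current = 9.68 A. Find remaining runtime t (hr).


Step 1: remaining = SOC/100 * C_total = 60.72/100 * 81.96 = 49.766 Ah
Step 2: t = remaining / I = 49.766 / 9.68 = 5.141 hr

5.141 hr


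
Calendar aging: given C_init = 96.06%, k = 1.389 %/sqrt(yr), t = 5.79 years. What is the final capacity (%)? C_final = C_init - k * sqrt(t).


Step 1: sqrt(5.79 yr) = 2.4062
Step 2: drop = 1.389 * 2.4062 = 3.3422
Step 3: C_final = 96.06 - 3.3422 = 92.72%

92.72%


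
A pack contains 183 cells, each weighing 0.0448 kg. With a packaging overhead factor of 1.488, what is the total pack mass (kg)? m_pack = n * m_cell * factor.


Cell mass sum = 183 * 0.0448 = 8.1984 kg
With overhead 1.488: m_pack = 8.1984 * 1.488 = 12.20 kg

12.20 kg


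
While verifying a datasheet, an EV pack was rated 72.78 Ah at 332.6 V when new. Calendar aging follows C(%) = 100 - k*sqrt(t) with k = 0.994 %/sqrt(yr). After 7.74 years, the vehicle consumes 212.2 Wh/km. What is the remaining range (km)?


Step 1: capacity retention = 100 - 0.994 * sqrt(7.74) = 100 - 0.994 * 2.7821 = 97.235%
Step 2: C_now = 72.78 * 97.235/100 = 70.768 Ah
Step 3: E_pack = V * C_now = 332.6 * 70.768 = 23537 Wh
Step 4: range = E_pack / consumption = 23537 / 212.2 = 110.9 km

110.9 km


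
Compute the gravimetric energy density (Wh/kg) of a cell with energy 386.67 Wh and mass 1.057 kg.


ED = E / m = 386.67 / 1.057 = 365.8 Wh/kg

365.8 Wh/kg


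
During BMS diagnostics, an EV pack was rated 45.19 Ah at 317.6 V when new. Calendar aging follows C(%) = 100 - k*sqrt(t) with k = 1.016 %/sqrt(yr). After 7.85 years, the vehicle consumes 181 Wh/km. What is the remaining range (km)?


Step 1: capacity retention = 100 - 1.016 * sqrt(7.85) = 100 - 1.016 * 2.8018 = 97.153%
Step 2: C_now = 45.19 * 97.153/100 = 43.903 Ah
Step 3: E_pack = V * C_now = 317.6 * 43.903 = 13944 Wh
Step 4: range = E_pack / consumption = 13944 / 181 = 77.04 km

77.04 km


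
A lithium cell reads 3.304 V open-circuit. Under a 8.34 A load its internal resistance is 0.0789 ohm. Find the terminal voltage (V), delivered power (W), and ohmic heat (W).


Step 1: V_terminal = OCV - I*R = 3.304 - 8.34 * 0.0789 = 2.646 V
Step 2: P_out = V_terminal * I = 2.646 * 8.34 = 22.07 W
Step 3: Q = I^2 * R = 8.34^2 * 0.0789 = 5.488 W

V=2.646 V, P=22.07 W, Q=5.488 W


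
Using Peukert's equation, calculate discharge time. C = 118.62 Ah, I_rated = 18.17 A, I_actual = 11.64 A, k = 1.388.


Step 1: t_rated = C / I_rated = 118.62 / 18.17 = 6.5283 hr
Step 2: ratio = 18.17 / 11.64 = 1.561
Step 3: ratio^k = 1.561^1.388 = 1.8554
Step 4: t = t_rated * ratio^k = 6.5283 * 1.8554 = 12.11 hr

12.11 hr


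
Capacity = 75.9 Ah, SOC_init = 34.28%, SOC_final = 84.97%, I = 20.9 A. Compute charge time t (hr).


Step 1: dSOC = 84.97% - 34.28% = 50.69%
Step 2: delta_Ah = 75.9 * 50.69 / 100 = 38.474 Ah
Step 3: t = 38.474 / 20.9 = 1.841 hr

1.841 hr


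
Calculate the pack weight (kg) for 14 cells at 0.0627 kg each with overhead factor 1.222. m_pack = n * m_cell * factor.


m_pack = n * m_cell * overhead = 14 * 0.0627 * 1.222 = 1.073 kg

1.073 kg


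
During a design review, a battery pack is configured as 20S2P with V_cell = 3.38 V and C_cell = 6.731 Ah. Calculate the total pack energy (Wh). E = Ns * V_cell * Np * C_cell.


V_pack = 20 * 3.38 = 67.6 V
C_pack = 2 * 6.731 = 13.462 Ah
E = V_pack * C_pack = 67.6 * 13.462 = 910.0 Wh

910.0 Wh


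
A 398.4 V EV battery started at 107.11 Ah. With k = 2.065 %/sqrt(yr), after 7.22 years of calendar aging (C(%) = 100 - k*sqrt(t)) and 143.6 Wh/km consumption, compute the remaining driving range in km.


Step 1: capacity retention = 100 - 2.065 * sqrt(7.22) = 100 - 2.065 * 2.687 = 94.451%
Step 2: C_now = 107.11 * 94.451/100 = 101.17 Ah
Step 3: E_pack = V * C_now = 398.4 * 101.17 = 40306 Wh
Step 4: range = E_pack / consumption = 40306 / 143.6 = 280.7 km

280.7 km


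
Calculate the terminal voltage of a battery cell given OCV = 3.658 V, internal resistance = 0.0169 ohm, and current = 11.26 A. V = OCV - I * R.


V = OCV - I*R = 3.658 - 11.26 * 0.0169 = 3.468 V

3.468 V
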